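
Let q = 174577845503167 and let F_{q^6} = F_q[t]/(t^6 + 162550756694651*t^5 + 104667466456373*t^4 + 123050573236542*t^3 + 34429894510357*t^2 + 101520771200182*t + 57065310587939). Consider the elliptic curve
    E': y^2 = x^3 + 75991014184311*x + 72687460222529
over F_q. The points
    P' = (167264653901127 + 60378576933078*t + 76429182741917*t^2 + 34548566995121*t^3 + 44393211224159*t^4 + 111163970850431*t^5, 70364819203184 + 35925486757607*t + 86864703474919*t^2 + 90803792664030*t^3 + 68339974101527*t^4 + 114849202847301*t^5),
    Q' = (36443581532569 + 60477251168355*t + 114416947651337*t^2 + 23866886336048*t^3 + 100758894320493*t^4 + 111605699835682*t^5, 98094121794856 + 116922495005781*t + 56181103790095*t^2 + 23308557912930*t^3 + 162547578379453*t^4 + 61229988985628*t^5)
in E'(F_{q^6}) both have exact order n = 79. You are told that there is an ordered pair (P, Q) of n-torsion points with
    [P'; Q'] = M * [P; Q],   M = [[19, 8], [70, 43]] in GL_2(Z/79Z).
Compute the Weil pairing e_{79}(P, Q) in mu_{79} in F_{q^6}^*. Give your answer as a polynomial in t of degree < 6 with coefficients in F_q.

Under M = [[19,8],[70,43]] in GL_2(Z/79), e_{79}(P',Q') = e_{79}(P,Q)^(19*43-8*70 mod 79).
Hence e(P,Q) = e(P',Q')^{4} where 4 = 20^{-1} mod 79.
Miller loop for e_{79} over F_{174577845503167^6}: bits of 79 = 1001111; 6 double steps + 4 add steps, l/v at each.
So e_{79}(P',Q') = 27443090991682 + 40007419809695*t + 70115541310278*t^2 + 138743555611668*t^3 + 34231731775953*t^4 + 21144149514558*t^5.
Raise to 4: e(P,Q) = 97506929053019 + 97584340754649*t + 152963038122742*t^2 + 95026163164217*t^3 + 4226956016244*t^4 + 87221584462229*t^5 in mu_{79}.

97506929053019 + 97584340754649*t + 152963038122742*t^2 + 95026163164217*t^3 + 4226956016244*t^4 + 87221584462229*t^5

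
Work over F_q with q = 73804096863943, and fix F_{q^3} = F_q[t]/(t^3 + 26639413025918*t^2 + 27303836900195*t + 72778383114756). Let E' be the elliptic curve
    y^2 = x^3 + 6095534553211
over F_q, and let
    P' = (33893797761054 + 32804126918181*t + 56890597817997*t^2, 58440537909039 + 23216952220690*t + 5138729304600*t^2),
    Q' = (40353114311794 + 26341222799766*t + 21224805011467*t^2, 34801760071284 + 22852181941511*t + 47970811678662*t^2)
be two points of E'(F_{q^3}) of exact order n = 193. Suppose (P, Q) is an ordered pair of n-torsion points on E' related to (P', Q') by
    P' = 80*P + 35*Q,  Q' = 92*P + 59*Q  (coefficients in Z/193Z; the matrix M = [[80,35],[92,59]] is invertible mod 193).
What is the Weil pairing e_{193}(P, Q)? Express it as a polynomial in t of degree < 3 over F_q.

Since e_{193}(P,P)=e_{193}(Q,Q)=1 and e_{193}(Q,P)=e_{193}(P,Q)^{-1}, expanding e_{193}(80*P + 35*Q,92*P + 59*Q) leaves e(P,Q)^det(M).
80*59 - 35*92 = 1500; reduced mod 193: det = 149, inverse 57.
Run Miller on y^2=x^3+6095534553211 over F_{73804096863943}: ladder 11000001 (8 bits); e = f_P(D_Q)/f_Q(D_P).
f_P(D_Q)/f_Q(D_P) = 58107419389126 + 46391704251931*t + 71948863774475*t^2.
Raise to 57: e(P,Q) = 64772780077265 + 19146721346328*t + 55520679341991*t^2 in mu_{193}.

64772780077265 + 19146721346328*t + 55520679341991*t^2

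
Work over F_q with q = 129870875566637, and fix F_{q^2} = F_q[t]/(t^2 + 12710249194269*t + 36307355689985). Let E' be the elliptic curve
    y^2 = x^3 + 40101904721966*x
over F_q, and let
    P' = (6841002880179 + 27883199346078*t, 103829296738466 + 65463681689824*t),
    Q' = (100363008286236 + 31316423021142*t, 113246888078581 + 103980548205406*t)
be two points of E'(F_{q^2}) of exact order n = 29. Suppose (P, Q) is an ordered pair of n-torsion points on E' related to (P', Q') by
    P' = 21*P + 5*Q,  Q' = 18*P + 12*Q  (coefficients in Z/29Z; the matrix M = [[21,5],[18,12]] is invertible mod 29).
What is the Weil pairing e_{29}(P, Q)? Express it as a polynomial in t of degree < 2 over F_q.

11335549843772 + 119201772634983*t

Since e_{29}(P,P)=e_{29}(Q,Q)=1 and e_{29}(Q,P)=e_{29}(P,Q)^{-1}, expanding e_{29}(21*P + 5*Q,18*P + 12*Q) leaves e(P,Q)^det(M).
Inverting 17 mod 29: 12. Thus e_{29}(P,Q) = e(P',Q')^{12}.
Miller loop for e_{29} over F_{129870875566637^2}: bits of 29 = 11101; 4 double steps + 3 add steps, l/v at each.
The quotient is 45168653413855 + 46615800393857*t.
(45168653413855 + 46615800393857*t)^{12} mod (129870875566637,f) = 11335549843772 + 119201772634983*t.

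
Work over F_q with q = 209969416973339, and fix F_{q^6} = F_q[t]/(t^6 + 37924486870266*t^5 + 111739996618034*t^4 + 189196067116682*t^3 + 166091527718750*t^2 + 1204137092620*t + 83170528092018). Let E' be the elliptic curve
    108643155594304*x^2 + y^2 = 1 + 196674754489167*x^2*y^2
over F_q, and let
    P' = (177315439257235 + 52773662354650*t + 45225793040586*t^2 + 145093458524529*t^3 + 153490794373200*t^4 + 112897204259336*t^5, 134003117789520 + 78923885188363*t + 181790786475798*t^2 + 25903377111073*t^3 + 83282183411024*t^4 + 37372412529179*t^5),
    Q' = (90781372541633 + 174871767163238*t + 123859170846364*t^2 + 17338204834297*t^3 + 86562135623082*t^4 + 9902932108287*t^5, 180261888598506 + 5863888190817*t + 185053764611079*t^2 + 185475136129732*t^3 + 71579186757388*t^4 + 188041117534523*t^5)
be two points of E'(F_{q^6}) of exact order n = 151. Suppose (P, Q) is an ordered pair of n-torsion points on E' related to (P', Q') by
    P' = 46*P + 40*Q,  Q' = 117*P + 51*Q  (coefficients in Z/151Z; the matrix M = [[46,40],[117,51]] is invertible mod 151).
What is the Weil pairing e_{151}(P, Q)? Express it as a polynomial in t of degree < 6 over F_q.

127735978956360 + 159488567152198*t + 140234224709540*t^2 + 142315506984401*t^3 + 17871070480915*t^4 + 102605220935692*t^5

e_{151}(aP+bQ,cP+dQ) = e_{151}(P,Q)^(ad-bc); with (a,b,c,d)=(46,40,117,51) this gives the det-151 law.
det(M) mod 151 = 82; its inverse in (Z/151)^* is 35 (check: 82*35 mod 151 = 1).
Edwards a_E,d_E -> Montgomery A=5151111674158,B=121900393198127 -> Weierstrass 71090417024219,173455721464400 via alpha=85881221176135,beta=30484454519619.
Build f_{151,P'} and f_{151,Q'} via the 8-bit ladder of 151=10010111_2; evaluate at shifted divisors; quotient in F_{209969416973339^6}.
The quotient is 173977797399661 + 96724900523463*t + 58613550198980*t^2 + 4168481402457*t^3 + 31483015672427*t^4 + 142488913086170*t^5.
Finally e_{151}(P,Q) = 127735978956360 + 159488567152198*t + 140234224709540*t^2 + 142315506984401*t^3 + 17871070480915*t^4 + 102605220935692*t^5.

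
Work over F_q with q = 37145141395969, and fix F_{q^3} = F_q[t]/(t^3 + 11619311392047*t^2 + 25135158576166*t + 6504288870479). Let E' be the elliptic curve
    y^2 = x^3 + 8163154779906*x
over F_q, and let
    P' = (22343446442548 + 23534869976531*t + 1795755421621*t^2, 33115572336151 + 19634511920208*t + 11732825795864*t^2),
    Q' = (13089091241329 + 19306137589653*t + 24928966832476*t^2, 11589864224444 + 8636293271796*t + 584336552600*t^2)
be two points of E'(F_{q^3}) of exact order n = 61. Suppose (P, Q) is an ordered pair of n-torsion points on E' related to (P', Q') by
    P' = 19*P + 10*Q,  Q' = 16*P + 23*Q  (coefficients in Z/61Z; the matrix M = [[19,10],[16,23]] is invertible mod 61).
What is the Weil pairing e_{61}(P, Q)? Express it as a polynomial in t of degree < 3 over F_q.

Alternating bilinearity on E[61] (values in mu_{61} in F_{37145141395969^3}) gives e(P',Q') = e(P,Q)^det(M).
Inverting 33 mod 61: 37. Thus e_{61}(P,Q) = e(P',Q')^{37}.
n = 61 = (111101)_2 (6 bits, wt 5); accumulate f_{61,P'}(Q'+S)/f_{61,P'}(S) along the 5-step ladder.
f_P(D_Q)/f_Q(D_P) = 22927251478079 + 29877224327*t + 14401467613324*t^2.
Finally e_{61}(P,Q) = 19386035657988 + 35970533801854*t + 23484619330442*t^2.

19386035657988 + 35970533801854*t + 23484619330442*t^2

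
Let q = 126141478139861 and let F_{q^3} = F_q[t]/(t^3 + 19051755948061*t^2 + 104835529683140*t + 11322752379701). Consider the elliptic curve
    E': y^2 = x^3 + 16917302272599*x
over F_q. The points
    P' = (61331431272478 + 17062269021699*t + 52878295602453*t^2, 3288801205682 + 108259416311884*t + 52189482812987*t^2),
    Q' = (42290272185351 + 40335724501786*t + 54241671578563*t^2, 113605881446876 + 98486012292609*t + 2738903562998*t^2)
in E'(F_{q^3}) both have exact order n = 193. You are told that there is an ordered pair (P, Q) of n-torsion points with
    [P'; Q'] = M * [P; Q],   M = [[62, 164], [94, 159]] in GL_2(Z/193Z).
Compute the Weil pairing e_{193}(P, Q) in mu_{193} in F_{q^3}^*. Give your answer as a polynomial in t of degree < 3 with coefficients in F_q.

The 193-Weil pairing on E[193] over F_{126141478139861} is alternating-bilinear: e_{193}(P',Q') = e_{193}(P,Q)^det(M).
Inverting 39 mod 193: 99. Thus e_{193}(P,Q) = e(P',Q')^{99}.
n = 193 = (11000001)_2 (8 bits, wt 3); accumulate f_{193,P'}(Q'+S)/f_{193,P'}(S) along the 7-step ladder.
Result: e(P',Q') = 88102565328592 + 59039763601930*t + 112105047386503*t^2.
Thus e_{193}(P,Q) = 35655450988258 + 5517010907071*t + 84052098087225*t^2.

35655450988258 + 5517010907071*t + 84052098087225*t^2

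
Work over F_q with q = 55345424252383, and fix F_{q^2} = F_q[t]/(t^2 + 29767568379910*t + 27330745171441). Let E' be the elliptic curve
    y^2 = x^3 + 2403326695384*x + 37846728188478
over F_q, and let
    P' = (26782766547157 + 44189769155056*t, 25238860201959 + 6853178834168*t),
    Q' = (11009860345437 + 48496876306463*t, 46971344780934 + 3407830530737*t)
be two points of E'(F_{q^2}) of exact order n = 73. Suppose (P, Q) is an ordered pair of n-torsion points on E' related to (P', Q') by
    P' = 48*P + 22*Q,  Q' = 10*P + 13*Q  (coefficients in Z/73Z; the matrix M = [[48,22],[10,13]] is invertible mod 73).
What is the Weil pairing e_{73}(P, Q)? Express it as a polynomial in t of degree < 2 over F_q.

Since e_{73}(P,P)=e_{73}(Q,Q)=1 and e_{73}(Q,P)=e_{73}(P,Q)^{-1}, expanding e_{73}(48*P + 22*Q,10*P + 13*Q) leaves e(P,Q)^det(M).
Inverting 39 mod 73: 15. Thus e_{73}(P,Q) = e(P',Q')^{15}.
Run Miller on y^2=x^3+2403326695384*x+37846728188478 over F_{55345424252383}: ladder 1001001 (7 bits); e = f_P(D_Q)/f_Q(D_P).
e_{73}(P',Q') = 27332399681919 + 45443768959491*t.
Thus e_{73}(P,Q) = 34643590813101 + 34371439463970*t.

34643590813101 + 34371439463970*t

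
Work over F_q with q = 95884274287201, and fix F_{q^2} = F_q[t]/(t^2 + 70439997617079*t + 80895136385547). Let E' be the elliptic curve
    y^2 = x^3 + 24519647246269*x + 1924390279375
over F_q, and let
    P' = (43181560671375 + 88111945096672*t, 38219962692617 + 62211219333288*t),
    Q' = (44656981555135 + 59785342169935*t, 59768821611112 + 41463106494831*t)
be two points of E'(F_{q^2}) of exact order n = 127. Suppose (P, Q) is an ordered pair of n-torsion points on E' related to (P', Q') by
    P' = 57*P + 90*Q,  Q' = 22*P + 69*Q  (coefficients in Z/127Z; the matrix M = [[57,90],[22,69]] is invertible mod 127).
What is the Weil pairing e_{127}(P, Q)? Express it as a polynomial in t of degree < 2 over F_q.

17985554775670 + 74695072011371*t

Alternating bilinearity on E[127] (values in mu_{127} in F_{95884274287201^2}) gives e(P',Q') = e(P,Q)^det(M).
Hence e(P,Q) = e(P',Q')^{45} where 45 = 48^{-1} mod 127.
Build f_{127,P'} and f_{127,Q'} via the 7-bit ladder of 127=1111111_2; evaluate at shifted divisors; quotient in F_{95884274287201^2}.
e_{127}(P',Q') = 59984156461370 + 65853737822830*t.
e_{127}(P,Q) = (59984156461370 + 65853737822830*t)^{45} = 17985554775670 + 74695072011371*t.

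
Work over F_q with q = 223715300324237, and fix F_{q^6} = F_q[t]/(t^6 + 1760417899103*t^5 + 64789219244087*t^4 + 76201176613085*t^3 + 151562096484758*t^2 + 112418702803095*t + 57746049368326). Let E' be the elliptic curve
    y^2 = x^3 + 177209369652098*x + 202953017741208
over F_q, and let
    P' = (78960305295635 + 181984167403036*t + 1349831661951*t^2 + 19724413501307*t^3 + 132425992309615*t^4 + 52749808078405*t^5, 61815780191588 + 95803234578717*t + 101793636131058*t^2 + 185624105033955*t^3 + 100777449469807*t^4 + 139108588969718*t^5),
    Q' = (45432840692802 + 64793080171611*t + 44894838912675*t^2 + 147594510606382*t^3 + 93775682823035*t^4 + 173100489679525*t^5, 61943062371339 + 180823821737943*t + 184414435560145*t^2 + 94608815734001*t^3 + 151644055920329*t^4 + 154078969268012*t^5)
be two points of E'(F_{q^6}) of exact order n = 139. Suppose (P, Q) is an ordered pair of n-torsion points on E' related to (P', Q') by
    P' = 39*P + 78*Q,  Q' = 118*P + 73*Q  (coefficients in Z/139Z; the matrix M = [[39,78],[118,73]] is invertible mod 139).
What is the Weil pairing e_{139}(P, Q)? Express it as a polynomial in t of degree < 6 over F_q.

23222528815532 + 8833769123362*t + 212723102368689*t^2 + 152074140454924*t^3 + 64911828670969*t^4 + 28502913467430*t^5

Alternating bilinearity on E[139] (values in mu_{139} in F_{223715300324237^6}) gives e(P',Q') = e(P,Q)^det(M).
So e_{139}(P,Q) = e_{139}(P',Q')^{124}, since 37*124 = 1 mod 139.
Double-and-add over 10001011: 8-1 doublings, 4-1 additions; each step l_{T,T}/v_{2T} or l_{T,P'}/v at Q'+S for random S.
The quotient is 48763850054021 + 176967890187738*t + 174726916312164*t^2 + 164124393103438*t^3 + 183500297260521*t^4 + 156076746133480*t^5.
e_{139}(P,Q) = (48763850054021 + 176967890187738*t + 174726916312164*t^2 + 164124393103438*t^3 + 183500297260521*t^4 + 156076746133480*t^5)^{124} = 23222528815532 + 8833769123362*t + 212723102368689*t^2 + 152074140454924*t^3 + 64911828670969*t^4 + 28502913467430*t^5.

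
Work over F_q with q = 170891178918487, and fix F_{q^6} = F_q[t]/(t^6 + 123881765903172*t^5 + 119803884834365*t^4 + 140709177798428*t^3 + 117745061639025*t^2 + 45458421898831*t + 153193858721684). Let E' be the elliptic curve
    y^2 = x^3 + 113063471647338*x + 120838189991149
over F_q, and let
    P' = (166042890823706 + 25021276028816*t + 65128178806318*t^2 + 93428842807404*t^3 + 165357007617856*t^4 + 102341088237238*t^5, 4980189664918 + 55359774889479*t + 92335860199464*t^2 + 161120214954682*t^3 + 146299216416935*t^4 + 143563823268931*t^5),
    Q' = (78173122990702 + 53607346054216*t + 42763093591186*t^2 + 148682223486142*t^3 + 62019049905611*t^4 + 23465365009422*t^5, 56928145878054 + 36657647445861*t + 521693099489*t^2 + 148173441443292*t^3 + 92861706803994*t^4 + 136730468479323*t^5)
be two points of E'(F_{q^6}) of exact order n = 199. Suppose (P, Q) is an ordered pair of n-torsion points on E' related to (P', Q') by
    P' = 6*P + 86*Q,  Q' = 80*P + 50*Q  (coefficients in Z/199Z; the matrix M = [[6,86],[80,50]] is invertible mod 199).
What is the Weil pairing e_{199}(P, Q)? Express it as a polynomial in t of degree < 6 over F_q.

Under M = [[6,86],[80,50]] in GL_2(Z/199), e_{199}(P',Q') = e_{199}(P,Q)^(6*50-86*80 mod 199).
det M = 6*50 - 86*80 = -6580 = 186 (mod 199); 186^{-1} = 153 (mod 199).
Double-and-add over 11000111: 8-1 doublings, 5-1 additions; each step l_{T,T}/v_{2T} or l_{T,P'}/v at Q'+S for random S.
Result: e(P',Q') = 151121686499108 + 166882493119330*t + 59483026136804*t^2 + 90231151291476*t^3 + 158116114660269*t^4 + 78019508079970*t^5.
(151121686499108 + 166882493119330*t + 59483026136804*t^2 + 90231151291476*t^3 + 158116114660269*t^4 + 78019508079970*t^5)^{153} mod (170891178918487,f) = 36720550030502 + 12877880526838*t + 51881873137720*t^2 + 116519951553773*t^3 + 113962906137499*t^4 + 82920711802453*t^5.

36720550030502 + 12877880526838*t + 51881873137720*t^2 + 116519951553773*t^3 + 113962906137499*t^4 + 82920711802453*t^5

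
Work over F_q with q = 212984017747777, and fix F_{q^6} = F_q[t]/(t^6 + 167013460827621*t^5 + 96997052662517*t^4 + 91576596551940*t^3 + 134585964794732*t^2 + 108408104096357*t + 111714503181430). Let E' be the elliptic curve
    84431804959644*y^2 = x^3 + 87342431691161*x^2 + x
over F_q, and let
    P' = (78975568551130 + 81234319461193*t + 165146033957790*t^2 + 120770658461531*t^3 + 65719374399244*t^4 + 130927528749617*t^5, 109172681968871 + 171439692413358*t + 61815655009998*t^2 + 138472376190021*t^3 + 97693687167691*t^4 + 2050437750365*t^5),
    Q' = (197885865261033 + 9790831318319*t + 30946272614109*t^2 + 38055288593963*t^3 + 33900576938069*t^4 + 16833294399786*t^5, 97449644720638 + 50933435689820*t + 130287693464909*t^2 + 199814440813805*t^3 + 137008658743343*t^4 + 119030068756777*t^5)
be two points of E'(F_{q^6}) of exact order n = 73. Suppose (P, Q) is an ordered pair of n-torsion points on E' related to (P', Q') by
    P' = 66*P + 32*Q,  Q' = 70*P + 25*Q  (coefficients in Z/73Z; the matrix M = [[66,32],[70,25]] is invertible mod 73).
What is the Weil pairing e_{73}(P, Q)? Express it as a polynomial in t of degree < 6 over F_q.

Under M = [[66,32],[70,25]] in GL_2(Z/73), e_{73}(P',Q') = e_{73}(P,Q)^(66*25-32*70 mod 73).
Hence e(P,Q) = e(P',Q')^{12} where 12 = 67^{-1} mod 73.
Montgomery->Weierstrass: x_W = 15674448596092*x+95405430368269, y_W=15674448596092*y on F_{212984017747777}; lands on y^2=x^3+175515190221378.
7-bit Miller (1001001) on E'/F_{212984017747777} with a'=0, b'=175515190221378: accumulate tangent/chord ratios at Q'+S and P'+S'.
e_{73}(P',Q') = 15144610042403 + 26598780730283*t + 117432622997567*t^2 + 201325492703579*t^3 + 65285723364170*t^4 + 139497628667866*t^5.
Raise to 12: e(P,Q) = 130721992878269 + 64298290473582*t + 150445998558341*t^2 + 199308719690450*t^3 + 106016182533854*t^4 + 177294182222000*t^5 in mu_{73}.

130721992878269 + 64298290473582*t + 150445998558341*t^2 + 199308719690450*t^3 + 106016182533854*t^4 + 177294182222000*t^5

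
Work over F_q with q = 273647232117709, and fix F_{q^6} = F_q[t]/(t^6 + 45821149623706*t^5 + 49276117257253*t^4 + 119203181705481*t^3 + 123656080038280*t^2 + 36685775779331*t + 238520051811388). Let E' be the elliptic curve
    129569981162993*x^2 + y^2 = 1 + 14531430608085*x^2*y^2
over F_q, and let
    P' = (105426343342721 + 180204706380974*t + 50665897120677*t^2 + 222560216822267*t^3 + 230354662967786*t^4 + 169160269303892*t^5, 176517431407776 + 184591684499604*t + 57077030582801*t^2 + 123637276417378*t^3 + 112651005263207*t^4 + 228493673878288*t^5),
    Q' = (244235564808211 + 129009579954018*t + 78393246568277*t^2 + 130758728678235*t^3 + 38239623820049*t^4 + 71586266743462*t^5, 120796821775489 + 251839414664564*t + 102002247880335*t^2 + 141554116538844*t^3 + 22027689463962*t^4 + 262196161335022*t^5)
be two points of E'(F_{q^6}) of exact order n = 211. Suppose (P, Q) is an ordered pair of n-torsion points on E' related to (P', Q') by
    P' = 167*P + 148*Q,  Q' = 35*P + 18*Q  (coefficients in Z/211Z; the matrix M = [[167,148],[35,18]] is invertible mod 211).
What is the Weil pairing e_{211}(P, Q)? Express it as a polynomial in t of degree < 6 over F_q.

The 211-Weil pairing on E[211] over F_{273647232117709} is alternating-bilinear: e_{211}(P',Q') = e_{211}(P,Q)^det(M).
det(M) mod 211 = 147; its inverse in (Z/211)^* is 89 (check: 147*89 mod 211 = 1).
Edwards a_E,d_E -> Montgomery A=269124829138998,B=178510131662233 -> Weierstrass 132639943916657,153359320556765 via alpha=206448390040319,beta=28759637638727.
Run Miller on y^2=x^3+132639943916657*x+153359320556765 over F_{273647232117709}: ladder 11010011 (8 bits); e = f_P(D_Q)/f_Q(D_P).
e_{211}(P',Q') = 66130126644098 + 166779266431501*t + 31572367911458*t^2 + 229629462831049*t^3 + 201205261293036*t^4 + 49130191446774*t^5.
Thus e_{211}(P,Q) = 16215345012834 + 163737998982977*t + 43530982206639*t^2 + 31801310924250*t^3 + 204753390997650*t^4 + 215733931705575*t^5.

16215345012834 + 163737998982977*t + 43530982206639*t^2 + 31801310924250*t^3 + 204753390997650*t^4 + 215733931705575*t^5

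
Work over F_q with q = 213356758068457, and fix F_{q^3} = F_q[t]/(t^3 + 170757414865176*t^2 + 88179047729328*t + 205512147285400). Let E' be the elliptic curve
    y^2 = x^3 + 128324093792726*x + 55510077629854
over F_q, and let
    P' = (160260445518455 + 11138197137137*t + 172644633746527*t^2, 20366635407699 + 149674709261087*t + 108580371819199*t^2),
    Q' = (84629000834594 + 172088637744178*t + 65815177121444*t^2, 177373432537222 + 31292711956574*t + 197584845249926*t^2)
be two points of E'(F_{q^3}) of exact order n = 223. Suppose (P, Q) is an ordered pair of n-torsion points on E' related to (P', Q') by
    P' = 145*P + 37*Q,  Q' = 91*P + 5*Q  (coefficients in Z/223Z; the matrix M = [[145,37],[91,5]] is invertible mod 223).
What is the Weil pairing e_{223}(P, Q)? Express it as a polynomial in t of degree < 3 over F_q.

160172287085551 + 13015853504726*t + 63656668716302*t^2

e_{223} is bilinear + alternating on E[223], so e_{223}(145*P + 37*Q, 91*P + 5*Q) = e_{223}(P,Q)^(145*5-37*91).
Inverting 34 mod 223: 164. Thus e_{223}(P,Q) = e(P',Q')^{164}.
Run Miller on y^2=x^3+128324093792726*x+55510077629854 over F_{213356758068457}: ladder 11011111 (8 bits); e = f_P(D_Q)/f_Q(D_P).
So e_{223}(P',Q') = 132784037342528 + 182778854016387*t + 104562781977853*t^2.
Raise to 164: e(P,Q) = 160172287085551 + 13015853504726*t + 63656668716302*t^2 in mu_{223}.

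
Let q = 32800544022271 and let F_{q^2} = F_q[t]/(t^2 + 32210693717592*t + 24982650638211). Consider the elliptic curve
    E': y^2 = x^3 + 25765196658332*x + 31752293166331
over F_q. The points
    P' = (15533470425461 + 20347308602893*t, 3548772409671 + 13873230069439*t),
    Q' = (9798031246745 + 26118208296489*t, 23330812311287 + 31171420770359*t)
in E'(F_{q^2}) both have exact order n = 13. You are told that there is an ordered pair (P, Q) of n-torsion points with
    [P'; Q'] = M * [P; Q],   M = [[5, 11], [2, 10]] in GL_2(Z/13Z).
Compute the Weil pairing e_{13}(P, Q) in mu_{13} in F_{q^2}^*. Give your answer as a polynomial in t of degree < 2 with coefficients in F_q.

Under M = [[5,11],[2,10]] in GL_2(Z/13), e_{13}(P',Q') = e_{13}(P,Q)^(5*10-11*2 mod 13).
So e_{13}(P,Q) = e_{13}(P',Q')^{7}, since 2*7 = 1 mod 13.
Double-and-add over 1101: 4-1 doublings, 3-1 additions; each step l_{T,T}/v_{2T} or l_{T,P'}/v at Q'+S for random S.
Result: e(P',Q') = 4537802200156 + 26175643402374*t.
Hence e(P,Q) = 12812608675877 + 1254526737996*t in F_{32800544022271^2}^*.

12812608675877 + 1254526737996*t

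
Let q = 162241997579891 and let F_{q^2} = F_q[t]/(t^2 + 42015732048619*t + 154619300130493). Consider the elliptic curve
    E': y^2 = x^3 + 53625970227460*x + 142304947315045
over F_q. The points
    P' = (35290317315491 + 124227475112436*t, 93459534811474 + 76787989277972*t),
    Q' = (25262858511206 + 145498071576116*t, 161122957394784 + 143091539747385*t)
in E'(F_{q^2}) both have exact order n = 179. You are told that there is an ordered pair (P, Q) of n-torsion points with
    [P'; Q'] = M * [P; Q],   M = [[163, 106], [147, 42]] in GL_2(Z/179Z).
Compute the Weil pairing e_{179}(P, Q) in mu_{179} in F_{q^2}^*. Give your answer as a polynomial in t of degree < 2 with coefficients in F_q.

e_{179}(aP+bQ,cP+dQ) = e_{179}(P,Q)^(ad-bc); with (a,b,c,d)=(163,106,147,42) this gives the det-179 law.
163*42 - 106*147 = -8736; reduced mod 179: det = 35, inverse 133.
Run Miller on y^2=x^3+53625970227460*x+142304947315045 over F_{162241997579891}: ladder 10110011 (8 bits); e = f_P(D_Q)/f_Q(D_P).
f_P(D_Q)/f_Q(D_P) = 144356270470713 + 93183000014200*t.
Raise to 133: e(P,Q) = 44215421724876 + 75759033960757*t in mu_{179}.

44215421724876 + 75759033960757*t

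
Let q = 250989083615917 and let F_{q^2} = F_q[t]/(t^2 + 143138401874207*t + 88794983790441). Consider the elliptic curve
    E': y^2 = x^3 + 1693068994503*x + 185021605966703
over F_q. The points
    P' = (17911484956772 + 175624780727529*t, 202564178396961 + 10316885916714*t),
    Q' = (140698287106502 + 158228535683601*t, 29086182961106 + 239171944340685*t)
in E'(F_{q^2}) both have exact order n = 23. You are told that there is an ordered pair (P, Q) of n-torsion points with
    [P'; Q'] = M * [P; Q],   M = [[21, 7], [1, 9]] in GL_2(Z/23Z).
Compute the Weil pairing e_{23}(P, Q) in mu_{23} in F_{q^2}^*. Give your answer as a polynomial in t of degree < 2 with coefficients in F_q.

86840693617176 + 208112319910766*t

Since e_{23}(P,P)=e_{23}(Q,Q)=1 and e_{23}(Q,P)=e_{23}(P,Q)^{-1}, expanding e_{23}(21*P + 7*Q,1*P + 9*Q) leaves e(P,Q)^det(M).
21*9 - 7*1 = 182; reduced mod 23: det = 21, inverse 11.
n = 23 = (10111)_2 (5 bits, wt 4); accumulate f_{23,P'}(Q'+S)/f_{23,P'}(S) along the 4-step ladder.
Miller gives e_{23}(P',Q') = 239123485992798 + 238211745478156*t in F_{250989083615917^2}.
Thus e_{23}(P,Q) = 86840693617176 + 208112319910766*t.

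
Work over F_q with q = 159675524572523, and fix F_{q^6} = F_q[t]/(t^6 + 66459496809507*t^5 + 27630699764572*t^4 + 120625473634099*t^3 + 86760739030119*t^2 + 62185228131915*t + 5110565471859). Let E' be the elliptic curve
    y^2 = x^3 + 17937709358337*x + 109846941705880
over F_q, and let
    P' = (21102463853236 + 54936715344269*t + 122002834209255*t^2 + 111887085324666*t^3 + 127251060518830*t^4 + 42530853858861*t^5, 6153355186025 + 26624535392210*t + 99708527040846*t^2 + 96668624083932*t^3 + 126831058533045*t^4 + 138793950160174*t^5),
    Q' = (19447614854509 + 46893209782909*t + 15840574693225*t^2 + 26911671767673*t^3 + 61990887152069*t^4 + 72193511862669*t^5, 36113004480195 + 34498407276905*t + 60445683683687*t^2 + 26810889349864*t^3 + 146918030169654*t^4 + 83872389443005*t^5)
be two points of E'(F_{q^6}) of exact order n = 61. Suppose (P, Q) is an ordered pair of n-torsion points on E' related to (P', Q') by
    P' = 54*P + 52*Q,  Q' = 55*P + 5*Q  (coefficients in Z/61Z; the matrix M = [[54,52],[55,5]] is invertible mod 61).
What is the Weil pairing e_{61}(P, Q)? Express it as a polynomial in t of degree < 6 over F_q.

92093527810962 + 155050679582652*t + 4256513297250*t^2 + 25513434029403*t^3 + 56881725429635*t^4 + 89427752099528*t^5

Alternating bilinearity on E[61] (values in mu_{61} in F_{159675524572523^6}) gives e(P',Q') = e(P,Q)^det(M).
So e_{61}(P,Q) = e_{61}(P',Q')^{37}, since 33*37 = 1 mod 61.
Build f_{61,P'} and f_{61,Q'} via the 6-bit ladder of 61=111101_2; evaluate at shifted divisors; quotient in F_{159675524572523^6}.
Miller gives e_{61}(P',Q') = 16526371595566 + 134032704202201*t + 99360539297490*t^2 + 39192336675694*t^3 + 26970120746039*t^4 + 78622862392095*t^5 in F_{159675524572523^6}.
(16526371595566 + 134032704202201*t + 99360539297490*t^2 + 39192336675694*t^3 + 26970120746039*t^4 + 78622862392095*t^5)^{37} mod (159675524572523,f) = 92093527810962 + 155050679582652*t + 4256513297250*t^2 + 25513434029403*t^3 + 56881725429635*t^4 + 89427752099528*t^5.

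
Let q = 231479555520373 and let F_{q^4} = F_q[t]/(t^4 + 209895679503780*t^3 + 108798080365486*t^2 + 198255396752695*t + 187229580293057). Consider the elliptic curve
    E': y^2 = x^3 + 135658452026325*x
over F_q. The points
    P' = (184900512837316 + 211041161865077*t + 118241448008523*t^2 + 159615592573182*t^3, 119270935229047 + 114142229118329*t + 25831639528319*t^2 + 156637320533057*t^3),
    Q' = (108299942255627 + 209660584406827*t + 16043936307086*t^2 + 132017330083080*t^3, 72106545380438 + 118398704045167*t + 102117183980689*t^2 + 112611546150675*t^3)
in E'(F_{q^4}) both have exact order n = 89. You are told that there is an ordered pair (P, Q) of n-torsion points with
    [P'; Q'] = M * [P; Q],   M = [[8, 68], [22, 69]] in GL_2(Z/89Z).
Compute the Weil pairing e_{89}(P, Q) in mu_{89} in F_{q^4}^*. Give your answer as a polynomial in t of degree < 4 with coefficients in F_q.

Under M = [[8,68],[22,69]] in GL_2(Z/89), e_{89}(P',Q') = e_{89}(P,Q)^(8*69-68*22 mod 89).
det M = 8*69 - 68*22 = -944 = 35 (mod 89); 35^{-1} = 28 (mod 89).
7-bit Miller (1011001) on E'/F_{231479555520373} with a'=135658452026325, b'=0: accumulate tangent/chord ratios at Q'+S and P'+S'.
f_P(D_Q)/f_Q(D_P) = 117036340157194 + 18458291885051*t + 25092103450078*t^2 + 45447985890580*t^3.
Raise to 28: e(P,Q) = 113839439355703 + 15969254108037*t + 66397846021561*t^2 + 61560568458726*t^3 in mu_{89}.

113839439355703 + 15969254108037*t + 66397846021561*t^2 + 61560568458726*t^3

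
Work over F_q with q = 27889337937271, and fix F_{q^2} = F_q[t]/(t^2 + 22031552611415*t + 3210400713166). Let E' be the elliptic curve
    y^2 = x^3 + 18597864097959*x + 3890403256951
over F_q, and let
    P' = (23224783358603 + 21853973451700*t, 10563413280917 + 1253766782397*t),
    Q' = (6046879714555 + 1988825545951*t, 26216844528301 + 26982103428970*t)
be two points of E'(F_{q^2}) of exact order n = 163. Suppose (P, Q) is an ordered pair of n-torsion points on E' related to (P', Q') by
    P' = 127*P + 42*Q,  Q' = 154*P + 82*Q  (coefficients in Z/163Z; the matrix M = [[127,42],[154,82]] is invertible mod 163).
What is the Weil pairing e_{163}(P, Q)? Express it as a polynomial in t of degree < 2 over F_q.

Since e_{163}(P,P)=e_{163}(Q,Q)=1 and e_{163}(Q,P)=e_{163}(P,Q)^{-1}, expanding e_{163}(127*P + 42*Q,154*P + 82*Q) leaves e(P,Q)^det(M).
det(M) mod 163 = 34; its inverse in (Z/163)^* is 24 (check: 34*24 mod 163 = 1).
Run Miller on y^2=x^3+18597864097959*x+3890403256951 over F_{27889337937271}: ladder 10100011 (8 bits); e = f_P(D_Q)/f_Q(D_P).
The quotient is 16301700351172 + 8421455424159*t.
Hence e(P,Q) = 24071117914722 + 10941931055320*t in F_{27889337937271^2}^*.

24071117914722 + 10941931055320*t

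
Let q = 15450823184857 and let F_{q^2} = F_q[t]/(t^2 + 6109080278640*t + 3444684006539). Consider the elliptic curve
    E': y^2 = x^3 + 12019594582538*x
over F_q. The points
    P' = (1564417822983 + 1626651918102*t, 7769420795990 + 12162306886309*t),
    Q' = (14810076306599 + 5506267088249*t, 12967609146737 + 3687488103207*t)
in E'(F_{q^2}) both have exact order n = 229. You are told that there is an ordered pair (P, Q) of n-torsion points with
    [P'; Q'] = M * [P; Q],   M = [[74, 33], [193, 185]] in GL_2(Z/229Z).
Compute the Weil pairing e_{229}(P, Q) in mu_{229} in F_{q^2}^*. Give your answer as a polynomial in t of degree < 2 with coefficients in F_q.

The 229-Weil pairing on E[229] over F_{15450823184857} is alternating-bilinear: e_{229}(P',Q') = e_{229}(P,Q)^det(M).
Inverting 222 mod 229: 98. Thus e_{229}(P,Q) = e(P',Q')^{98}.
n = 229 = (11100101)_2 (8 bits, wt 5); accumulate f_{229,P'}(Q'+S)/f_{229,P'}(S) along the 7-step ladder.
The quotient is 10126437422592 + 2937158642449*t.
(10126437422592 + 2937158642449*t)^{98} mod (15450823184857,f) = 9487299271991 + 14180681020301*t.

9487299271991 + 14180681020301*t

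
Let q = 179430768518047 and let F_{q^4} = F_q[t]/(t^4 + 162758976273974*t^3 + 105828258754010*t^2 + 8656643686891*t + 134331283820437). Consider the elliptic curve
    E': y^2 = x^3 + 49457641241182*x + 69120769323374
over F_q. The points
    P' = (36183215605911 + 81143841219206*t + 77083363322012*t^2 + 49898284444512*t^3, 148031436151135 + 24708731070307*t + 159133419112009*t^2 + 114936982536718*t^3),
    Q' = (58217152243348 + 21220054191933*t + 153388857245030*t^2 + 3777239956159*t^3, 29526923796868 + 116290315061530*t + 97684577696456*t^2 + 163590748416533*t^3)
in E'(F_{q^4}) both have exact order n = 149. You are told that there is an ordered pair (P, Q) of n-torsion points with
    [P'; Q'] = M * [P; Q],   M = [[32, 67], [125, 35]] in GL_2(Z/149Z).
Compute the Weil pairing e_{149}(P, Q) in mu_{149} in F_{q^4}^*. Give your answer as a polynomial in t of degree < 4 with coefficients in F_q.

Alternating bilinearity on E[149] (values in mu_{149} in F_{179430768518047^4}) gives e(P',Q') = e(P,Q)^det(M).
Hence e(P,Q) = e(P',Q')^{81} where 81 = 46^{-1} mod 149.
Miller loop for e_{149} over F_{179430768518047^4}: bits of 149 = 10010101; 7 double steps + 3 add steps, l/v at each.
So e_{149}(P',Q') = 163891026816795 + 78561823719501*t + 170875137958355*t^2 + 27472256079721*t^3.
Thus e_{149}(P,Q) = 45188178491103 + 44374023880147*t + 38864361630544*t^2 + 38974643518018*t^3.

45188178491103 + 44374023880147*t + 38864361630544*t^2 + 38974643518018*t^3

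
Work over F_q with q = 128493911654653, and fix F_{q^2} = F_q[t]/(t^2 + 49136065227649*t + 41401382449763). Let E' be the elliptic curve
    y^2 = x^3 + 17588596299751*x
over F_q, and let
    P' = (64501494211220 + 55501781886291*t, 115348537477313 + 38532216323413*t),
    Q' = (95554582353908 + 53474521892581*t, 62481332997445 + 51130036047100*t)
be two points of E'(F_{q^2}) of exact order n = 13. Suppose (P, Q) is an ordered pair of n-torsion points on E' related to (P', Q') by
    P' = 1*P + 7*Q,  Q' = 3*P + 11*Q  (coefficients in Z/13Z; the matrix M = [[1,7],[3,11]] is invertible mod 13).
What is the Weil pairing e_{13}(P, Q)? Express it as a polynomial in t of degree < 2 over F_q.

e_{13}(aP+bQ,cP+dQ) = e_{13}(P,Q)^(ad-bc); with (a,b,c,d)=(1,7,3,11) this gives the det-13 law.
Hence e(P,Q) = e(P',Q')^{9} where 9 = 3^{-1} mod 13.
Miller loop for e_{13} over F_{128493911654653^2}: bits of 13 = 1101; 3 double steps + 2 add steps, l/v at each.
So e_{13}(P',Q') = 3326736019044 + 108853895065386*t.
e_{13}(P,Q) = (3326736019044 + 108853895065386*t)^{9} = 38230807842167 + 62715627108021*t.

38230807842167 + 62715627108021*t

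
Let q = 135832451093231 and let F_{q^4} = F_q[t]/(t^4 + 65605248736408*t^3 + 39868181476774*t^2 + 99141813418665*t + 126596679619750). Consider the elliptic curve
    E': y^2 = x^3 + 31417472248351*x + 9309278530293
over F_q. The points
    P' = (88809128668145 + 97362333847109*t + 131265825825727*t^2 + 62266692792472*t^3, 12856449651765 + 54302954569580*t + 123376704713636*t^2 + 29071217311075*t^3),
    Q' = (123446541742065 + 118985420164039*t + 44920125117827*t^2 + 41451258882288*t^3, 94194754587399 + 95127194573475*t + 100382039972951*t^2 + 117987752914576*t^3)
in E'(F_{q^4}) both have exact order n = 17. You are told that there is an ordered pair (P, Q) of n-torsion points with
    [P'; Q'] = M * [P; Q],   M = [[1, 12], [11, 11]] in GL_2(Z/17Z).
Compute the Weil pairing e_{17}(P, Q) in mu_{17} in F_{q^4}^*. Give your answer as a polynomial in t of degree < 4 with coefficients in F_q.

75282991278972 + 24011976841386*t + 1738865356921*t^2 + 44864086666704*t^3

The 17-Weil pairing on E[17] over F_{135832451093231} is alternating-bilinear: e_{17}(P',Q') = e_{17}(P,Q)^det(M).
det(M) mod 17 = 15; its inverse in (Z/17)^* is 8 (check: 15*8 mod 17 = 1).
Build f_{17,P'} and f_{17,Q'} via the 5-bit ladder of 17=10001_2; evaluate at shifted divisors; quotient in F_{135832451093231^4}.
Miller gives e_{17}(P',Q') = 103314585657357 + 44276289161511*t + 82051813799134*t^2 + 39097192101494*t^3 in F_{135832451093231^4}.
(103314585657357 + 44276289161511*t + 82051813799134*t^2 + 39097192101494*t^3)^{8} mod (135832451093231,f) = 75282991278972 + 24011976841386*t + 1738865356921*t^2 + 44864086666704*t^3.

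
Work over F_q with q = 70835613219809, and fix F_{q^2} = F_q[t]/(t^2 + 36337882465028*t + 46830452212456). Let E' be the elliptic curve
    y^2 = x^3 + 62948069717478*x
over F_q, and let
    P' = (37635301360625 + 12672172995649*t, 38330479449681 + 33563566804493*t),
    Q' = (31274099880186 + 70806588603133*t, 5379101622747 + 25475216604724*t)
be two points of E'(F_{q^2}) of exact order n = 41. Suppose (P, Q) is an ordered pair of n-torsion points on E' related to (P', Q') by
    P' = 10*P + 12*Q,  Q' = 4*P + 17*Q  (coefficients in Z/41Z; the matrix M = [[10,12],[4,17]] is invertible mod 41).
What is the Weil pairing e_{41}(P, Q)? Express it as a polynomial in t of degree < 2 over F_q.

Alternating bilinearity on E[41] (values in mu_{41} in F_{70835613219809^2}) gives e(P',Q') = e(P,Q)^det(M).
Hence e(P,Q) = e(P',Q')^{40} where 40 = 40^{-1} mod 41.
6-bit Miller (101001) on E'/F_{70835613219809} with a'=62948069717478, b'=0: accumulate tangent/chord ratios at Q'+S and P'+S'.
So e_{41}(P',Q') = 52090415537028 + 13775234760957*t.
Thus e_{41}(P,Q) = 1454973251138 + 57060378458852*t.

1454973251138 + 57060378458852*t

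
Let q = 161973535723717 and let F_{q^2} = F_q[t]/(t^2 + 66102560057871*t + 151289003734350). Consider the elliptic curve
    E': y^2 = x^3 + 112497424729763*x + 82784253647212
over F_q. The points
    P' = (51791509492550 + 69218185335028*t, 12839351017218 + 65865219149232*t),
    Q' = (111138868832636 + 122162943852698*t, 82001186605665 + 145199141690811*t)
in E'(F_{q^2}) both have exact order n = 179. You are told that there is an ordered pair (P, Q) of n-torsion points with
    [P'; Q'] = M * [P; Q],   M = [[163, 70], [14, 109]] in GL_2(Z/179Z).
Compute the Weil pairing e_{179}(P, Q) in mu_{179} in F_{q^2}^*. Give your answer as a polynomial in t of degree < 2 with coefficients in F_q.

90421649818244 + 88130336984553*t

Under M = [[163,70],[14,109]] in GL_2(Z/179), e_{179}(P',Q') = e_{179}(P,Q)^(163*109-70*14 mod 179).
Inverting 140 mod 179: 78. Thus e_{179}(P,Q) = e(P',Q')^{78}.
Run Miller on y^2=x^3+112497424729763*x+82784253647212 over F_{161973535723717}: ladder 10110011 (8 bits); e = f_P(D_Q)/f_Q(D_P).
f_P(D_Q)/f_Q(D_P) = 52710747529042 + 147475251696954*t.
(52710747529042 + 147475251696954*t)^{78} mod (161973535723717,f) = 90421649818244 + 88130336984553*t.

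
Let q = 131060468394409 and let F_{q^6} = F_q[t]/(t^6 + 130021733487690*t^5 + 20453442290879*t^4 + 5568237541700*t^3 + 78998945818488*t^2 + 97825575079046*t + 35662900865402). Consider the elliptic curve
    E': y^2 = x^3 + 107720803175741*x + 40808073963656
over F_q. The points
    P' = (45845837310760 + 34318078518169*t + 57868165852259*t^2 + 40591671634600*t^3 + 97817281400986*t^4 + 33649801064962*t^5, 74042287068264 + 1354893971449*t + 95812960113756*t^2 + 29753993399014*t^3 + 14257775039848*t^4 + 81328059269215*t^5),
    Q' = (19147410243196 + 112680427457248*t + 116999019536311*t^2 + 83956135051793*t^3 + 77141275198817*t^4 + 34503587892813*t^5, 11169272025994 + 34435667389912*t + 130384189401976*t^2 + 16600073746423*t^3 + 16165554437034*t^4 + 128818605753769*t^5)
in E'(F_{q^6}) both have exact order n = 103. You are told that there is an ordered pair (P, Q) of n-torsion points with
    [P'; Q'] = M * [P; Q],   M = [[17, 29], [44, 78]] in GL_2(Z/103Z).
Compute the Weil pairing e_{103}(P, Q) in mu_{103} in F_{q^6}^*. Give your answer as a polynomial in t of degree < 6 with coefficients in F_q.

51850267425893 + 26317864485566*t + 74651211663180*t^2 + 54270772392602*t^3 + 110123834120155*t^4 + 115026604629971*t^5

Under M = [[17,29],[44,78]] in GL_2(Z/103), e_{103}(P',Q') = e_{103}(P,Q)^(17*78-29*44 mod 103).
17*78 - 29*44 = 50; reduced mod 103: det = 50, inverse 68.
Double-and-add over 1100111: 7-1 doublings, 5-1 additions; each step l_{T,T}/v_{2T} or l_{T,P'}/v at Q'+S for random S.
The quotient is 80096065218332 + 48784068454662*t + 36299482248323*t^2 + 12811554201831*t^3 + 83746652047188*t^4 + 113588431763288*t^5.
Finally e_{103}(P,Q) = 51850267425893 + 26317864485566*t + 74651211663180*t^2 + 54270772392602*t^3 + 110123834120155*t^4 + 115026604629971*t^5.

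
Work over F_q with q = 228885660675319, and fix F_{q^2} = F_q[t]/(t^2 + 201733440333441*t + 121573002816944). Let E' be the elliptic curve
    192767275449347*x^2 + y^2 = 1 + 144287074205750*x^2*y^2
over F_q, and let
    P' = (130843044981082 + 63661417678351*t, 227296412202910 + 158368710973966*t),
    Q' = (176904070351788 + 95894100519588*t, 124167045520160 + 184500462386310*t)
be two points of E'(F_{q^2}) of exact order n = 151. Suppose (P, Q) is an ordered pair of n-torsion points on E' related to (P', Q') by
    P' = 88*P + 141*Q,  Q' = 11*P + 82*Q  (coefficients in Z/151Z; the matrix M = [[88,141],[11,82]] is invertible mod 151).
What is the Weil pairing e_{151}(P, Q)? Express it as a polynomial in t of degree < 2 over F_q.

e_{151}(aP+bQ,cP+dQ) = e_{151}(P,Q)^(ad-bc); with (a,b,c,d)=(88,141,11,82) this gives the det-151 law.
Hence e(P,Q) = e(P',Q')^{91} where 91 = 78^{-1} mod 151.
Edwards a_E,d_E -> Montgomery A=73021851859678,B=65801247147700 -> Weierstrass 86463466727936,175654197255802 via alpha=18028114829963,beta=69341465479729.
Run Miller on y^2=x^3+86463466727936*x+175654197255802 over F_{228885660675319}: ladder 10010111 (8 bits); e = f_P(D_Q)/f_Q(D_P).
e_{151}(P',Q') = 113267254793219 + 97806521159484*t.
Thus e_{151}(P,Q) = 16897695520467 + 60337405667152*t.

16897695520467 + 60337405667152*t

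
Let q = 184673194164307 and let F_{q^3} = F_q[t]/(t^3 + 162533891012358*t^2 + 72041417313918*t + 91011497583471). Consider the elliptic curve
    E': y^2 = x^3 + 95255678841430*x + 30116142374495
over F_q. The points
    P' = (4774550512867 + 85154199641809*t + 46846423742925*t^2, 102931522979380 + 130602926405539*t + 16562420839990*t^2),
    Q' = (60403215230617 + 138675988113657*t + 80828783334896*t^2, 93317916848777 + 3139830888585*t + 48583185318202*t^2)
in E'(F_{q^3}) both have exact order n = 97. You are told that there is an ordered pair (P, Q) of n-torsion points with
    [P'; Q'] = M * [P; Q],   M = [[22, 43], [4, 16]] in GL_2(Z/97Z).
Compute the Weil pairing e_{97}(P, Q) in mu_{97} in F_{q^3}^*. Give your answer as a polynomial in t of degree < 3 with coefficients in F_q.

Alternating bilinearity on E[97] (values in mu_{97} in F_{184673194164307^3}) gives e(P',Q') = e(P,Q)^det(M).
22*16 - 43*4 = 180; reduced mod 97: det = 83, inverse 90.
7-bit Miller (1100001) on E'/F_{184673194164307} with a'=95255678841430, b'=30116142374495: accumulate tangent/chord ratios at Q'+S and P'+S'.
e_{97}(P',Q') = 177230586508480 + 88896642376033*t + 171430523307141*t^2.
e_{97}(P,Q) = (177230586508480 + 88896642376033*t + 171430523307141*t^2)^{90} = 147276774210138 + 16614473873329*t + 91232670408036*t^2.

147276774210138 + 16614473873329*t + 91232670408036*t^2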